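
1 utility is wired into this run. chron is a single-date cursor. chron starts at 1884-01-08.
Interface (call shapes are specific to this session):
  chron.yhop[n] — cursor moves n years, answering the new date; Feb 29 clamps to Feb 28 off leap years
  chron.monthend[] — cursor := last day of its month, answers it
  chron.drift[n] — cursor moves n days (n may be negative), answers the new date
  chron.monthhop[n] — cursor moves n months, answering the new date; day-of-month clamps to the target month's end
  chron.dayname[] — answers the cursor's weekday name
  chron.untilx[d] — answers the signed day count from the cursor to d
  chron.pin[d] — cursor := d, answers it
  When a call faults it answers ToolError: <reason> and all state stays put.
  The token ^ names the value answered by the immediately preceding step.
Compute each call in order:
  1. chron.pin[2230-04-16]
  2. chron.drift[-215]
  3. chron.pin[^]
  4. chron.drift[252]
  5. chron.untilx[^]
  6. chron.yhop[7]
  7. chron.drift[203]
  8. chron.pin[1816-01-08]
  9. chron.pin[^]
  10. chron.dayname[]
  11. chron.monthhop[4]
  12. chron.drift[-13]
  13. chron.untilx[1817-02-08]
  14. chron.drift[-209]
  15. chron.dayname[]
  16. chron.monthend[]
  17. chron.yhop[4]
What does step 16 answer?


Do: pin[2230-04-16]
See: 2230-04-16
Do: drift[-215]
See: 2229-09-13
Do: pin[^]
See: 2229-09-13
Do: drift[252]
See: 2230-05-23
Do: untilx[^]
See: 0
Do: yhop[7]
See: 2237-05-23
Do: drift[203]
See: 2237-12-12
Do: pin[1816-01-08]
See: 1816-01-08
Do: pin[^]
See: 1816-01-08
Do: dayname[]
See: Monday
Do: monthhop[4]
See: 1816-05-08
Do: drift[-13]
See: 1816-04-25
Do: untilx[1817-02-08]
See: 289
Do: drift[-209]
See: 1815-09-29
Do: dayname[]
See: Friday
Do: monthend[]
See: 1815-09-30
Do: yhop[4]
See: 1819-09-30

Answer: 1815-09-30


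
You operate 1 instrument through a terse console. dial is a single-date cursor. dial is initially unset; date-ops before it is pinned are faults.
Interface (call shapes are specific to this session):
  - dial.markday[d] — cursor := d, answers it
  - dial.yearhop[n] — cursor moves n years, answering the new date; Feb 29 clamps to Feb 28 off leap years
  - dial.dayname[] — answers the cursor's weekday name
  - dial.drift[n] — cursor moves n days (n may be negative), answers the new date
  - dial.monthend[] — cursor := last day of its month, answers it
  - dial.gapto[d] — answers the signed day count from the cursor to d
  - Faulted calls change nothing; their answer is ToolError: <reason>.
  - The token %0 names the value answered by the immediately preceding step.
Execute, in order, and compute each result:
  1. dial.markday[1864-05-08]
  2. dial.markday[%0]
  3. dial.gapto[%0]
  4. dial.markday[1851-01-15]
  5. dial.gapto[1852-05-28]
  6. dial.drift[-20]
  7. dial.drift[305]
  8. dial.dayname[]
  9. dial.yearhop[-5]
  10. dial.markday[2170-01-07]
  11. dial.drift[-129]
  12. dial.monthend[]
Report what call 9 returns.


[in] dial.markday 1864-05-08
:: 1864-05-08
[in] dial.markday %0
:: 1864-05-08
[in] dial.gapto %0
:: 0
[in] dial.markday 1851-01-15
:: 1851-01-15
[in] dial.gapto 1852-05-28
:: 499
[in] dial.drift -20
:: 1850-12-26
[in] dial.drift 305
:: 1851-10-27
[in] dial.dayname
:: Monday
[in] dial.yearhop -5
:: 1846-10-27
[in] dial.markday 2170-01-07
:: 2170-01-07
[in] dial.drift -129
:: 2169-08-31
[in] dial.monthend
:: 2169-08-31

Answer: 1846-10-27


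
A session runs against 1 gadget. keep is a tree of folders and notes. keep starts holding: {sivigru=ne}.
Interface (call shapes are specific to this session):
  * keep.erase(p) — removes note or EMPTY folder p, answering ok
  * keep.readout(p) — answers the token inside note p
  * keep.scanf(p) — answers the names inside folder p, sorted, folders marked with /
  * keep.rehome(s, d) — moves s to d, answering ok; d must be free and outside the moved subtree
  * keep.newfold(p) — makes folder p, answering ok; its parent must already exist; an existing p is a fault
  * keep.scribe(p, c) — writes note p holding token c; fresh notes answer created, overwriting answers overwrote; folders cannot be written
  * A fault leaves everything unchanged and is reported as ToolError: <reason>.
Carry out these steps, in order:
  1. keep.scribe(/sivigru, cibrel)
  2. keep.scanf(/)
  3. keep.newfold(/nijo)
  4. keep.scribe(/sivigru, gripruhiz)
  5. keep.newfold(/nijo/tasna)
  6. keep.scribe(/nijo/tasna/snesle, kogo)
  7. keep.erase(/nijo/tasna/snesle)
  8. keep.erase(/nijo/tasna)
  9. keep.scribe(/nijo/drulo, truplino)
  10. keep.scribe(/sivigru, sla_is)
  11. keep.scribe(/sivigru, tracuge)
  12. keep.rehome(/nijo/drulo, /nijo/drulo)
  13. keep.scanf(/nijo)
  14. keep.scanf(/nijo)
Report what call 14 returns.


Answer: [drulo]

Derivation:
Do: keep.scribe[/sivigru; cibrel]
See: overwrote
Do: keep.scanf[/]
See: [sivigru]
Do: keep.newfold[/nijo]
See: ok
Do: keep.scribe[/sivigru; gripruhiz]
See: overwrote
Do: keep.newfold[/nijo/tasna]
See: ok
Do: keep.scribe[/nijo/tasna/snesle; kogo]
See: created
Do: keep.erase[/nijo/tasna/snesle]
See: ok
Do: keep.erase[/nijo/tasna]
See: ok
Do: keep.scribe[/nijo/drulo; truplino]
See: created
Do: keep.scribe[/sivigru; sla_is]
See: overwrote
Do: keep.scribe[/sivigru; tracuge]
See: overwrote
Do: keep.rehome[/nijo/drulo; /nijo/drulo]
See: ToolError: exists
Do: keep.scanf[/nijo]
See: [drulo]
Do: keep.scanf[/nijo]
See: [drulo]


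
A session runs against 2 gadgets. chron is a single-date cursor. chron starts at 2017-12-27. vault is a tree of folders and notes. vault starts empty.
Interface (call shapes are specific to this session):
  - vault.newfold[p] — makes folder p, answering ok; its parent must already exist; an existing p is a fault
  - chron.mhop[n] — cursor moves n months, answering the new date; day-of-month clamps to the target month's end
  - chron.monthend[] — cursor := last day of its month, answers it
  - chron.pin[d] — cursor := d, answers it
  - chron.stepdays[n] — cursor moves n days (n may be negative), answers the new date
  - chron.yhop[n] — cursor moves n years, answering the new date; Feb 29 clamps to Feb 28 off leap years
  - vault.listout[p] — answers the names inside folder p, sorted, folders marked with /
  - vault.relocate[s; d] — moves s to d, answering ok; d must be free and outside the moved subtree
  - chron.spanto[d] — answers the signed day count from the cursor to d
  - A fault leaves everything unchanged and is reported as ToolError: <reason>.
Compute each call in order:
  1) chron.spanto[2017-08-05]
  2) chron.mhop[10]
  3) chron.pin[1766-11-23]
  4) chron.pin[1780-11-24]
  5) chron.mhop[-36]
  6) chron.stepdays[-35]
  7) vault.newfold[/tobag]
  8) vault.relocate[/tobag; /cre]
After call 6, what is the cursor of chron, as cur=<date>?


// spanto(d='2017-08-05') -> -144
// mhop(n='10') -> 2018-10-27
// pin(d='1766-11-23') -> 1766-11-23
// pin(d='1780-11-24') -> 1780-11-24
// mhop(n='-36') -> 1777-11-24
// stepdays(n='-35') -> 1777-10-20
// newfold(p='/tobag') -> ok
// relocate(s='/tobag', d='/cre') -> ok

Answer: cur=1777-10-20


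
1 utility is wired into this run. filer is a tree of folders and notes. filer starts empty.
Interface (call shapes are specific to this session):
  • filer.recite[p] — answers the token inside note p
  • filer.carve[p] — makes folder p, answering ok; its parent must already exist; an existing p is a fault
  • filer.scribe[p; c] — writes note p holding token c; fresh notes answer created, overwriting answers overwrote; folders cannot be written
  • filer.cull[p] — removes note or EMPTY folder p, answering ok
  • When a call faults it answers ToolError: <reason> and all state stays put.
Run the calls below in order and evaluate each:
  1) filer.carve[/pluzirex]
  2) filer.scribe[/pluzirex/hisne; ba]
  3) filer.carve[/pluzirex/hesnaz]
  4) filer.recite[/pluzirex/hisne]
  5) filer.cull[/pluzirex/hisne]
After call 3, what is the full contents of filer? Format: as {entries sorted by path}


Answer: {pluzirex/, pluzirex/hesnaz/, pluzirex/hisne=ba}

Derivation:
~$ carve p=/pluzirex
= ok
~$ scribe p=/pluzirex/hisne c=ba
= created
~$ carve p=/pluzirex/hesnaz
= ok
~$ recite p=/pluzirex/hisne
= ba
~$ cull p=/pluzirex/hisne
= ok


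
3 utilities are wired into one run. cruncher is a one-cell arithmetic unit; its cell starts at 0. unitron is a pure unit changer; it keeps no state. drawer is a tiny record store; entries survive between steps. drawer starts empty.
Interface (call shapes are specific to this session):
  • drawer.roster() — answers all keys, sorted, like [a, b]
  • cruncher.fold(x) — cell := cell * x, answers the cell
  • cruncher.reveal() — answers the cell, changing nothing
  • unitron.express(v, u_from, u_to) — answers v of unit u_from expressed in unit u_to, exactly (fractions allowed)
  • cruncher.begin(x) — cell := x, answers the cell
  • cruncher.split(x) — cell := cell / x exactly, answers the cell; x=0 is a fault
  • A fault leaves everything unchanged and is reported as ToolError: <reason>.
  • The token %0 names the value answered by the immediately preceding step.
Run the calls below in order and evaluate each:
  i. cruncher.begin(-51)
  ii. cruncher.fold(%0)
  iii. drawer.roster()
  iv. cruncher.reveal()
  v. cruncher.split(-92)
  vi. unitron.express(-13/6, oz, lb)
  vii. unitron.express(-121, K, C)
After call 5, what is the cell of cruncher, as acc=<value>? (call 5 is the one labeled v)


Answer: acc=-2601/92

Derivation:
% cruncher.begin x='-51'
= -51
% cruncher.fold x='%0'
= 2601
% drawer.roster
= []
% cruncher.reveal
= 2601
% cruncher.split x='-92'
= -2601/92
% unitron.express v='-13/6' u_from='oz' u_to='lb'
= -13/96
% unitron.express v='-121' u_from='K' u_to='C'
= -7883/20


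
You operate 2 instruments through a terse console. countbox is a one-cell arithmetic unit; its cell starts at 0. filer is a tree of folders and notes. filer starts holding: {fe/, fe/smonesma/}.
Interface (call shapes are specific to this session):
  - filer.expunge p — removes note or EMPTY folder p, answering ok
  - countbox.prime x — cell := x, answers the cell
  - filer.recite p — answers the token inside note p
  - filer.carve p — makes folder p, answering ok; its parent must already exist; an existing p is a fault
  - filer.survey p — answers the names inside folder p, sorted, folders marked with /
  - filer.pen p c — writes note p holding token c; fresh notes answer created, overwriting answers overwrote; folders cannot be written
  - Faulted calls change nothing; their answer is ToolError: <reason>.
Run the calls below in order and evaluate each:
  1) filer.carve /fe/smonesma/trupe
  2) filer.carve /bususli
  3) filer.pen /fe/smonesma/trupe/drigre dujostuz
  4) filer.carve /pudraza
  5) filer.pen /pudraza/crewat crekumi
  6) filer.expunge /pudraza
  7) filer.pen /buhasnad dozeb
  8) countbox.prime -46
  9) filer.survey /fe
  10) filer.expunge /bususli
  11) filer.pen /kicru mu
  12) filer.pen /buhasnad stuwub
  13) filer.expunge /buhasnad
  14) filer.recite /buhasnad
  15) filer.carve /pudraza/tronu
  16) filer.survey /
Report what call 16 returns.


% 1. filer.carve(p→/fe/smonesma/trupe) ~> ok
% 2. filer.carve(p→/bususli) ~> ok
% 3. filer.pen(p→/fe/smonesma/trupe/drigre, c→dujostuz) ~> created
% 4. filer.carve(p→/pudraza) ~> ok
% 5. filer.pen(p→/pudraza/crewat, c→crekumi) ~> created
% 6. filer.expunge(p→/pudraza) ~> ToolError: not empty
% 7. filer.pen(p→/buhasnad, c→dozeb) ~> created
% 8. countbox.prime(x→-46) ~> -46
% 9. filer.survey(p→/fe) ~> [smonesma/]
% 10. filer.expunge(p→/bususli) ~> ok
% 11. filer.pen(p→/kicru, c→mu) ~> created
% 12. filer.pen(p→/buhasnad, c→stuwub) ~> overwrote
% 13. filer.expunge(p→/buhasnad) ~> ok
% 14. filer.recite(p→/buhasnad) ~> ToolError: not found
% 15. filer.carve(p→/pudraza/tronu) ~> ok
% 16. filer.survey(p→/) ~> [fe/, kicru, pudraza/]

Answer: [fe/, kicru, pudraza/]


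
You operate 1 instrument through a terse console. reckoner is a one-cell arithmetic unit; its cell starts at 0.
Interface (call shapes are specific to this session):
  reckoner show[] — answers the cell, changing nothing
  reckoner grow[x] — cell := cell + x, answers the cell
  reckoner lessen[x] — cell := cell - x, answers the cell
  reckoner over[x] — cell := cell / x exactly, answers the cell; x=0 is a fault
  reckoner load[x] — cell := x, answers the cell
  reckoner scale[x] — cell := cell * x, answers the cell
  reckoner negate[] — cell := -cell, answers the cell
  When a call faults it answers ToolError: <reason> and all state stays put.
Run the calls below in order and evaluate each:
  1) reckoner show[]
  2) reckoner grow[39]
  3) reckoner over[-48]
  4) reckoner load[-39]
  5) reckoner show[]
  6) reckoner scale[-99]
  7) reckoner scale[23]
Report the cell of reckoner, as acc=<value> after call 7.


Answer: acc=88803

Derivation:
I invoke reckoner show, yielding 0.
Calling reckoner grow on 39, — result: 39.
I run reckoner over on -48, yielding -13/16.
I run reckoner load on -39, yielding -39.
Now I run reckoner show(), and observe -39.
Using reckoner scale on -99, which returns 3861.
Next I call reckoner scale on 23, yielding 88803.


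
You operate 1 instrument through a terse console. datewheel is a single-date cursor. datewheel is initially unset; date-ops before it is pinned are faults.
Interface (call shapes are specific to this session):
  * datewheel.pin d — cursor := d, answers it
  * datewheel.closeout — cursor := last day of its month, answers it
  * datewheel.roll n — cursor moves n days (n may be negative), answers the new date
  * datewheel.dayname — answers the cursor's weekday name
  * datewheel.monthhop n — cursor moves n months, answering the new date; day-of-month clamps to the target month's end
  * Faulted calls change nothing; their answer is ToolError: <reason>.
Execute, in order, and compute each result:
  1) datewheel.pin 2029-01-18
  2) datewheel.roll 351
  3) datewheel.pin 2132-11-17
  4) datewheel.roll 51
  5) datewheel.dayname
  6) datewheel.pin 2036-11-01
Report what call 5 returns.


Do: pin[d: 2029-01-18]
See: 2029-01-18
Do: roll[n: 351]
See: 2030-01-04
Do: pin[d: 2132-11-17]
See: 2132-11-17
Do: roll[n: 51]
See: 2133-01-07
Do: dayname[]
See: Wednesday
Do: pin[d: 2036-11-01]
See: 2036-11-01

Answer: Wednesday


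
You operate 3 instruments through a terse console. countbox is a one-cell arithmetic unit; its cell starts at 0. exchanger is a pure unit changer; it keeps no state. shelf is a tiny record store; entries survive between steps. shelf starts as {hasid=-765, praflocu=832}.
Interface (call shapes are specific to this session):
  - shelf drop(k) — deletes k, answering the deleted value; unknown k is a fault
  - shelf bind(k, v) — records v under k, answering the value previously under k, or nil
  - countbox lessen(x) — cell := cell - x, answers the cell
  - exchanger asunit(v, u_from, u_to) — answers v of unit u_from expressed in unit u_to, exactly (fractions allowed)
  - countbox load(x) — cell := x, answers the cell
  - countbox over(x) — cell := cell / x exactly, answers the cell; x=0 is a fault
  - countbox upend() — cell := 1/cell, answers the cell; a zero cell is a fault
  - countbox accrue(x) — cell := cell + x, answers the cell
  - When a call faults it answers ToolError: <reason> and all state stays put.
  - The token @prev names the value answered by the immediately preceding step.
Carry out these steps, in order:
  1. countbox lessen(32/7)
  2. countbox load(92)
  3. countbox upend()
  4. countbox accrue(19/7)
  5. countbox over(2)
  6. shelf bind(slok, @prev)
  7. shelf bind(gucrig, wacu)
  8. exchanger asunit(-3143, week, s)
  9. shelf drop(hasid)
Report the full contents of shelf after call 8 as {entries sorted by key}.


Answer: {gucrig=wacu, hasid=-765, praflocu=832, slok=1755/1288}

Derivation:
Next I call countbox lessen with x='32/7', yielding -32/7.
Next I call countbox load with x='92': 92.
Next I call countbox upend, → 1/92.
Invoking countbox accrue with x='19/7', and see 1755/644.
Invoking countbox over with x='2', — result: 1755/1288.
I try shelf bind with k='slok', v='@prev': nil.
Invoking shelf bind with k='gucrig', v='wacu', giving nil.
Using exchanger asunit with v='-3143', u_from='week', u_to='s', and see -1900886400.
I call shelf drop with k='hasid', which returns -765.


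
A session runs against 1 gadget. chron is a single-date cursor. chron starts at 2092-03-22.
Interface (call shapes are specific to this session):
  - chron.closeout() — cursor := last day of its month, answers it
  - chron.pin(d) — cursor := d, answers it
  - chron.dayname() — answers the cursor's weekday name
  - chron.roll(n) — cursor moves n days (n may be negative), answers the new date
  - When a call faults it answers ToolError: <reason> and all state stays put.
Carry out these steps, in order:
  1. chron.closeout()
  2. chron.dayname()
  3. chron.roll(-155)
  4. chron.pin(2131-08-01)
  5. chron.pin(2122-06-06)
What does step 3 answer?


Step: chron.closeout[]
Result: 2092-03-31
Step: chron.dayname[]
Result: Monday
Step: chron.roll[-155]
Result: 2091-10-28
Step: chron.pin[2131-08-01]
Result: 2131-08-01
Step: chron.pin[2122-06-06]
Result: 2122-06-06

Answer: 2091-10-28


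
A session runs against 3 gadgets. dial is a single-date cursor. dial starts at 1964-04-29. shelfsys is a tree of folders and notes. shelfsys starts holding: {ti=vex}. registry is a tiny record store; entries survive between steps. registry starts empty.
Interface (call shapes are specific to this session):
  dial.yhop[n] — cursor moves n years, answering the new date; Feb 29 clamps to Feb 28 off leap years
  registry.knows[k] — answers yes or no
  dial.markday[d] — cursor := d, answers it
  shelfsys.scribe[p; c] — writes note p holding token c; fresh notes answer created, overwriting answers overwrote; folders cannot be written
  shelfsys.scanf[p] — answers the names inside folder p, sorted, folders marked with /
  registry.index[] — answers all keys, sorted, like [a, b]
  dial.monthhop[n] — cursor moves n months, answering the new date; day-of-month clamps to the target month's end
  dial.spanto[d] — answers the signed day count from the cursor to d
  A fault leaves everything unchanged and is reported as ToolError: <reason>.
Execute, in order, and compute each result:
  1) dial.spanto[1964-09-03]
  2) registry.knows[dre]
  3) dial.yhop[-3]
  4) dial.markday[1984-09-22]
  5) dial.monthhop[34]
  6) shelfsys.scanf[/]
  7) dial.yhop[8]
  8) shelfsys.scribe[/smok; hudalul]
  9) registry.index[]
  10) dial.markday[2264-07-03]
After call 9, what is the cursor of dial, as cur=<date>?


Answer: cur=1995-07-22

Derivation:
Now I run spanto(d→1964-09-03), → 127.
Calling knows(k→dre), and see no.
I try yhop(n→-3), → 1961-04-29.
Using markday(d→1984-09-22), which returns 1984-09-22.
Then monthhop(n→34), → 1987-07-22.
Now I run scanf(p→/), and observe [ti].
I try yhop(n→8), and observe 1995-07-22.
I use scribe(p→/smok, c→hudalul): created.
Next I call index: [].
Next I call markday(d→2264-07-03), → 2264-07-03.


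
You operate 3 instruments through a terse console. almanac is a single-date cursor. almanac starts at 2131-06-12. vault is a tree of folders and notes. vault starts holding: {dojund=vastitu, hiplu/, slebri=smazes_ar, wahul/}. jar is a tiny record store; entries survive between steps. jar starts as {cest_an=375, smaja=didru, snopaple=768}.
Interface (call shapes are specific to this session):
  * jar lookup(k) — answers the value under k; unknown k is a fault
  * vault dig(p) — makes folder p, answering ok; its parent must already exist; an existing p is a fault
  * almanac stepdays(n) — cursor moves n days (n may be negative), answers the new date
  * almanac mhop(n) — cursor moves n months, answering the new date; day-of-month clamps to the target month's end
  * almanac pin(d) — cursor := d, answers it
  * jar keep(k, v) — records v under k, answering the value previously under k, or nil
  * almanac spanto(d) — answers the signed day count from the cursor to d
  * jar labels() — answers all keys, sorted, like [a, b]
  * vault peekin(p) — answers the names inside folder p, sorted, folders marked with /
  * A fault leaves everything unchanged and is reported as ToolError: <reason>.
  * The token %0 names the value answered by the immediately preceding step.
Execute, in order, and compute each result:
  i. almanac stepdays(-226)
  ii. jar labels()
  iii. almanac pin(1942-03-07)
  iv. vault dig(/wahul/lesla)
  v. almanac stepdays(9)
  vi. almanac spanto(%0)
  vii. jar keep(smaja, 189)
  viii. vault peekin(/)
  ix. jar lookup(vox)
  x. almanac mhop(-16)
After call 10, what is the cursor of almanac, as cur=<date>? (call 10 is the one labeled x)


Answer: cur=1940-11-16

Derivation:
==> almanac stepdays(n='-226')
<== 2130-10-29
==> jar labels()
<== [cest_an, smaja, snopaple]
==> almanac pin(d='1942-03-07')
<== 1942-03-07
==> vault dig(p='/wahul/lesla')
<== ok
==> almanac stepdays(n='9')
<== 1942-03-16
==> almanac spanto(d='%0')
<== 0
==> jar keep(k='smaja', v='189')
<== didru
==> vault peekin(p='/')
<== [dojund, hiplu/, slebri, wahul/]
==> jar lookup(k='vox')
<== ToolError: no such key vox
==> almanac mhop(n='-16')
<== 1940-11-16


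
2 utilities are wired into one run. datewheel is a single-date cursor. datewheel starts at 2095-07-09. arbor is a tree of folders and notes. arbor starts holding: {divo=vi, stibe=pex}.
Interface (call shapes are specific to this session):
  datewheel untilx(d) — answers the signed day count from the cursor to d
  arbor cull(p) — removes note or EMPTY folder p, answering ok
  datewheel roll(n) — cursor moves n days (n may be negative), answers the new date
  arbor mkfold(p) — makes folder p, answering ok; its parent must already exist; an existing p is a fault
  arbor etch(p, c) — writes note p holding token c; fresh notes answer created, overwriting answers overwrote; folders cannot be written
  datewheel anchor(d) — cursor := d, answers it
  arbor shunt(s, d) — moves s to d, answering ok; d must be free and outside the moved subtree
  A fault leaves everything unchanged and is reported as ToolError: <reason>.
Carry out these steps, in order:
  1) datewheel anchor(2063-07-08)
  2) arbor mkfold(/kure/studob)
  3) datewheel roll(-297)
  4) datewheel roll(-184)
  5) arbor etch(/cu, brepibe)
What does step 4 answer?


Answer: 2062-03-14

Derivation:
> datewheel anchor d='2063-07-08'
  2063-07-08
> arbor mkfold p='/kure/studob'
  ToolError: no parent
> datewheel roll n='-297'
  2062-09-14
> datewheel roll n='-184'
  2062-03-14
> arbor etch p='/cu' c='brepibe'
  created


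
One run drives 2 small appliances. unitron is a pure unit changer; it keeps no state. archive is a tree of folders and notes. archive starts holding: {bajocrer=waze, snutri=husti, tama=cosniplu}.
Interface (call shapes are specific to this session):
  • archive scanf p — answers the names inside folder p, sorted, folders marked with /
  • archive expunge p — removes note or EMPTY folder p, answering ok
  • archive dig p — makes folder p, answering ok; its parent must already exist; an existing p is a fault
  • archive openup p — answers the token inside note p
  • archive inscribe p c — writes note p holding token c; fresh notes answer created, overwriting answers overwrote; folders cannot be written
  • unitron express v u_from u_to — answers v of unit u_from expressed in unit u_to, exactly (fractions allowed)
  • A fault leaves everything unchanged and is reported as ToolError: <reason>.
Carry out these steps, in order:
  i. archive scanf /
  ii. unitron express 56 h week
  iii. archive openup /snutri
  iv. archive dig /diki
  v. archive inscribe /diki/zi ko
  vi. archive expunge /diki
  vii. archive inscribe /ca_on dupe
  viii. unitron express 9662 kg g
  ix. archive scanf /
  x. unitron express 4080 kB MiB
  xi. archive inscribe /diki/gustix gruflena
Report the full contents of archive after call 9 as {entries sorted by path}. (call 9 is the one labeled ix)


~$ archive scanf /
[out] [bajocrer, snutri, tama]
~$ unitron express 56 h week
[out] 1/3
~$ archive openup /snutri
[out] husti
~$ archive dig /diki
[out] ok
~$ archive inscribe /diki/zi ko
[out] created
~$ archive expunge /diki
[out] ToolError: not empty
~$ archive inscribe /ca_on dupe
[out] created
~$ unitron express 9662 kg g
[out] 9662000
~$ archive scanf /
[out] [bajocrer, ca_on, diki/, snutri, tama]
~$ unitron express 4080 kB MiB
[out] 31875/8192
~$ archive inscribe /diki/gustix gruflena
[out] created

Answer: {bajocrer=waze, ca_on=dupe, diki/, diki/zi=ko, snutri=husti, tama=cosniplu}


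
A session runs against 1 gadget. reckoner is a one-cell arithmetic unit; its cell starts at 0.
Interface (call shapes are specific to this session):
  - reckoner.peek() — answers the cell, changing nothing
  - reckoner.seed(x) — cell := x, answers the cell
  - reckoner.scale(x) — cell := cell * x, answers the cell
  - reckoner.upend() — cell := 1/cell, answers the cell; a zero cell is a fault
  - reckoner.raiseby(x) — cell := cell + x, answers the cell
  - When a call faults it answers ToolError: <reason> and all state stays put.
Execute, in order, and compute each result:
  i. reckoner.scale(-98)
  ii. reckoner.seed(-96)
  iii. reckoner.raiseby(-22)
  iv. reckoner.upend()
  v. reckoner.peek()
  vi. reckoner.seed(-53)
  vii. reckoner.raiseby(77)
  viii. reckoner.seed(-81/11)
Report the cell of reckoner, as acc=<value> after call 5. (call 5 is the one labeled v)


Answer: acc=-1/118

Derivation:
Act: scale[x=-98]
Obs: 0
Act: seed[x=-96]
Obs: -96
Act: raiseby[x=-22]
Obs: -118
Act: upend[]
Obs: -1/118
Act: peek[]
Obs: -1/118
Act: seed[x=-53]
Obs: -53
Act: raiseby[x=77]
Obs: 24
Act: seed[x=-81/11]
Obs: -81/11


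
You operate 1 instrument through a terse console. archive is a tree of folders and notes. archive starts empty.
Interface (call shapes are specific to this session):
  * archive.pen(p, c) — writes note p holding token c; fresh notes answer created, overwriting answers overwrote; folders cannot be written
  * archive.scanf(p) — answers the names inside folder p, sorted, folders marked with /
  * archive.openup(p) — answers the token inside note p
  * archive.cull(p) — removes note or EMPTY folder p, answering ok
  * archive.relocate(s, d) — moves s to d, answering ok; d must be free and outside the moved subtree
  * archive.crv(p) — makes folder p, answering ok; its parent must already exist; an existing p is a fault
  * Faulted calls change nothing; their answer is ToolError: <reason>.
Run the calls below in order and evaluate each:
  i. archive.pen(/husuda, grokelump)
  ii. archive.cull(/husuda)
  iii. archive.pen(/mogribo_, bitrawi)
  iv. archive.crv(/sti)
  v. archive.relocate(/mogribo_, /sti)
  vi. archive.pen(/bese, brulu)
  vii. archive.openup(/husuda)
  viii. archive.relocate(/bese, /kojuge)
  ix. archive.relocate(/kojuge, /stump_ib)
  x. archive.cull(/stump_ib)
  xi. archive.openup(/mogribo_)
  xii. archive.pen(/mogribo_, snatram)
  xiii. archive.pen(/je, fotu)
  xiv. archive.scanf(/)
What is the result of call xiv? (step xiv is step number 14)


Do: archive.pen[/husuda; grokelump]
See: created
Do: archive.cull[/husuda]
See: ok
Do: archive.pen[/mogribo_; bitrawi]
See: created
Do: archive.crv[/sti]
See: ok
Do: archive.relocate[/mogribo_; /sti]
See: ToolError: exists
Do: archive.pen[/bese; brulu]
See: created
Do: archive.openup[/husuda]
See: ToolError: not found
Do: archive.relocate[/bese; /kojuge]
See: ok
Do: archive.relocate[/kojuge; /stump_ib]
See: ok
Do: archive.cull[/stump_ib]
See: ok
Do: archive.openup[/mogribo_]
See: bitrawi
Do: archive.pen[/mogribo_; snatram]
See: overwrote
Do: archive.pen[/je; fotu]
See: created
Do: archive.scanf[/]
See: [je, mogribo_, sti/]

Answer: [je, mogribo_, sti/]


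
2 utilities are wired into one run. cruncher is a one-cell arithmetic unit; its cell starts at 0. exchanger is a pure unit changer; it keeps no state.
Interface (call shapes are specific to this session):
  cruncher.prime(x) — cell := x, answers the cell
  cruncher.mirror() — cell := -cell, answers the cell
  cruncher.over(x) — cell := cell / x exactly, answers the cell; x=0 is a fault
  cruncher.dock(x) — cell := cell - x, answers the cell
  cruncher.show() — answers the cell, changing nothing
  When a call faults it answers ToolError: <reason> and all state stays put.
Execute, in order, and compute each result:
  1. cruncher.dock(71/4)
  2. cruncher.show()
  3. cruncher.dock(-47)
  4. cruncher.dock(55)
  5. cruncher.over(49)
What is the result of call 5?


Answer: -103/196

Derivation:
// 1. cruncher.dock(x='71/4') : -71/4
// 2. cruncher.show() : -71/4
// 3. cruncher.dock(x='-47') : 117/4
// 4. cruncher.dock(x='55') : -103/4
// 5. cruncher.over(x='49') : -103/196


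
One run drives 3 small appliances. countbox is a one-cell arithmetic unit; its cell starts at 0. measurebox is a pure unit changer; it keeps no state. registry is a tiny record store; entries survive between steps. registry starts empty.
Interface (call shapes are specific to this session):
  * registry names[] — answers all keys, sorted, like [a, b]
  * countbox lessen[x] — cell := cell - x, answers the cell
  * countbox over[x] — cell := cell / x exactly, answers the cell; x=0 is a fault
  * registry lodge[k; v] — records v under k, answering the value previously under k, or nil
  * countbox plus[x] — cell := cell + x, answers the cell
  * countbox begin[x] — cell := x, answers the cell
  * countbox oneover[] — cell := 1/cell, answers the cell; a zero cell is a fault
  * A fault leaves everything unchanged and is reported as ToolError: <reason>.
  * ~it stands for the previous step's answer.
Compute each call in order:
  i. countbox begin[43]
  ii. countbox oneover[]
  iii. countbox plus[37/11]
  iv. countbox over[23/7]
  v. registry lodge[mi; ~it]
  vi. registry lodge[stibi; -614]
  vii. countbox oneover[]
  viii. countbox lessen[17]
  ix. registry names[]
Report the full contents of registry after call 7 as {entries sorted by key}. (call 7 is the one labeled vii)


Answer: {mi=11214/10879, stibi=-614}

Derivation:
// 1. countbox begin(x='43') ~> 43
// 2. countbox oneover() ~> 1/43
// 3. countbox plus(x='37/11') ~> 1602/473
// 4. countbox over(x='23/7') ~> 11214/10879
// 5. registry lodge(k='mi', v='~it') ~> nil
// 6. registry lodge(k='stibi', v='-614') ~> nil
// 7. countbox oneover() ~> 10879/11214
// 8. countbox lessen(x='17') ~> -179759/11214
// 9. registry names() ~> [mi, stibi]


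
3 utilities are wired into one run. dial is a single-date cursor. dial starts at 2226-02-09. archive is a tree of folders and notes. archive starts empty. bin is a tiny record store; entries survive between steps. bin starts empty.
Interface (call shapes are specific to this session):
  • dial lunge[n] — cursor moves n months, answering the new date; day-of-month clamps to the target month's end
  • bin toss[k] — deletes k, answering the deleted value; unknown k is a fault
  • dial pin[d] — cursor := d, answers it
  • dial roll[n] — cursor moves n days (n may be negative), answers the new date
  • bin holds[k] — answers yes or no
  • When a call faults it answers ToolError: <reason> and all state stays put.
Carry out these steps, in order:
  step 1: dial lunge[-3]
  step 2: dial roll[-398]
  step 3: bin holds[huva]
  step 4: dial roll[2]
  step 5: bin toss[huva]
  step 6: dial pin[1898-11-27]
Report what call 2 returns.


Answer: 2224-10-07

Derivation:
! dial lunge(n='-3') ~> 2225-11-09
! dial roll(n='-398') ~> 2224-10-07
! bin holds(k='huva') ~> no
! dial roll(n='2') ~> 2224-10-09
! bin toss(k='huva') ~> ToolError: no such key huva
! dial pin(d='1898-11-27') ~> 1898-11-27


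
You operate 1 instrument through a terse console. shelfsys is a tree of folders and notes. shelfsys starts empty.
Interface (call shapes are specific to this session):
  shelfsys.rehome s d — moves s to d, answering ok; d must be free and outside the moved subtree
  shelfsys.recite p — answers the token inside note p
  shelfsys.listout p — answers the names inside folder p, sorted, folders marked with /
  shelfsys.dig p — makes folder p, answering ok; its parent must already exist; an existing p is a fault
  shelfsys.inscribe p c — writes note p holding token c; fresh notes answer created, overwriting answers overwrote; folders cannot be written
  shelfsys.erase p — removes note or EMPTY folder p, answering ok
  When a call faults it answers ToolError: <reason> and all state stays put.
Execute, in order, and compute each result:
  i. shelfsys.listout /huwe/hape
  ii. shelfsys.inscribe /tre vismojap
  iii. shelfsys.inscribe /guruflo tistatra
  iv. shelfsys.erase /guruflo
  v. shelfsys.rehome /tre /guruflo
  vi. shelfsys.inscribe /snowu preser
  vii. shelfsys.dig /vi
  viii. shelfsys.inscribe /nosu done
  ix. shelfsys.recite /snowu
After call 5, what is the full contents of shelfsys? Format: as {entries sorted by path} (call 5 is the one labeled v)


Answer: {guruflo=vismojap}

Derivation:
// 1. shelfsys.listout(p→/huwe/hape) -> ToolError: not found
// 2. shelfsys.inscribe(p→/tre, c→vismojap) -> created
// 3. shelfsys.inscribe(p→/guruflo, c→tistatra) -> created
// 4. shelfsys.erase(p→/guruflo) -> ok
// 5. shelfsys.rehome(s→/tre, d→/guruflo) -> ok
// 6. shelfsys.inscribe(p→/snowu, c→preser) -> created
// 7. shelfsys.dig(p→/vi) -> ok
// 8. shelfsys.inscribe(p→/nosu, c→done) -> created
// 9. shelfsys.recite(p→/snowu) -> preser


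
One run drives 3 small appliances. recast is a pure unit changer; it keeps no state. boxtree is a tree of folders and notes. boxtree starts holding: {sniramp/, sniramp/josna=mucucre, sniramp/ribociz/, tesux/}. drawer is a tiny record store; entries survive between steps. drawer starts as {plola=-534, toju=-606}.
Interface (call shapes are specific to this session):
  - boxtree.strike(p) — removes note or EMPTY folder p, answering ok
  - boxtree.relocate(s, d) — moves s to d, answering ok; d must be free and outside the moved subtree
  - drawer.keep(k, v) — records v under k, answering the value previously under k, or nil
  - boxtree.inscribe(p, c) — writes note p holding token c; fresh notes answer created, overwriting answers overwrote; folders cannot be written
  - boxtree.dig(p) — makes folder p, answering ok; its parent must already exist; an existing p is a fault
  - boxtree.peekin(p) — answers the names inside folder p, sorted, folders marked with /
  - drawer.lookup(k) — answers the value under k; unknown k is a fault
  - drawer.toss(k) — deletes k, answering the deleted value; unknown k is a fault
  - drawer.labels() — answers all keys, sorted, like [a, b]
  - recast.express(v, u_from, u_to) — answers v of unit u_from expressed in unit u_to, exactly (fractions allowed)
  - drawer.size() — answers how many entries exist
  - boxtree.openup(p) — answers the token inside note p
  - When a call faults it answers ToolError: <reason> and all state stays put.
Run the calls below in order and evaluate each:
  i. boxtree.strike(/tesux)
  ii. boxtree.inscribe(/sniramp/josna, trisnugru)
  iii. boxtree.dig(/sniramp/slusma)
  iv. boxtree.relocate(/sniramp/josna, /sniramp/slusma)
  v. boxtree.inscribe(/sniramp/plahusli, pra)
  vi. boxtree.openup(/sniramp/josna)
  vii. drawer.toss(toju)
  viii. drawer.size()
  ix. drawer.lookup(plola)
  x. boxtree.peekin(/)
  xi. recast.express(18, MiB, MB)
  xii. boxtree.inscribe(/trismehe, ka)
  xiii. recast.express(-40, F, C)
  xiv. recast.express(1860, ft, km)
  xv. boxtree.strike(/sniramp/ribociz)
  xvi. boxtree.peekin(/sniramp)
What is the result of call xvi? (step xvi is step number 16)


% 1. boxtree.strike(p='/tesux') -> ok
% 2. boxtree.inscribe(p='/sniramp/josna', c='trisnugru') -> overwrote
% 3. boxtree.dig(p='/sniramp/slusma') -> ok
% 4. boxtree.relocate(s='/sniramp/josna', d='/sniramp/slusma') -> ToolError: exists
% 5. boxtree.inscribe(p='/sniramp/plahusli', c='pra') -> created
% 6. boxtree.openup(p='/sniramp/josna') -> trisnugru
% 7. drawer.toss(k='toju') -> -606
% 8. drawer.size() -> 1
% 9. drawer.lookup(k='plola') -> -534
% 10. boxtree.peekin(p='/') -> [sniramp/]
% 11. recast.express(v='18', u_from='MiB', u_to='MB') -> 294912/15625
% 12. boxtree.inscribe(p='/trismehe', c='ka') -> created
% 13. recast.express(v='-40', u_from='F', u_to='C') -> -40
% 14. recast.express(v='1860', u_from='ft', u_to='km') -> 35433/62500
% 15. boxtree.strike(p='/sniramp/ribociz') -> ok
% 16. boxtree.peekin(p='/sniramp') -> [josna, plahusli, slusma/]

Answer: [josna, plahusli, slusma/]


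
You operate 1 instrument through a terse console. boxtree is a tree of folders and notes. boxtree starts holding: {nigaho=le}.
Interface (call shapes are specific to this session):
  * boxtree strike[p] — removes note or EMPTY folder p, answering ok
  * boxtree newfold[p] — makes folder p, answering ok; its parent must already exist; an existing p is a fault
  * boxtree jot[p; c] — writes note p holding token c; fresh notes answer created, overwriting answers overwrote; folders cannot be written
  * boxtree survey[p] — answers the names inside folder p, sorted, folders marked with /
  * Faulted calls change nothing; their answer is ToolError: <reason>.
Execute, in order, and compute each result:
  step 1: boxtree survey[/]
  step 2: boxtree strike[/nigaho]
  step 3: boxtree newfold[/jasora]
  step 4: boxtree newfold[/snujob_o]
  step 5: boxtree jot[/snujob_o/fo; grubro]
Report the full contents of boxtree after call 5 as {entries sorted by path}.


Answer: {jasora/, snujob_o/, snujob_o/fo=grubro}

Derivation:
Then boxtree survey using p=/, yielding [nigaho].
I call boxtree strike using p=/nigaho, — result: ok.
Then boxtree newfold using p=/jasora, giving ok.
Now I run boxtree newfold using p=/snujob_o, yielding ok.
I call boxtree jot using p=/snujob_o/fo, c=grubro: created.


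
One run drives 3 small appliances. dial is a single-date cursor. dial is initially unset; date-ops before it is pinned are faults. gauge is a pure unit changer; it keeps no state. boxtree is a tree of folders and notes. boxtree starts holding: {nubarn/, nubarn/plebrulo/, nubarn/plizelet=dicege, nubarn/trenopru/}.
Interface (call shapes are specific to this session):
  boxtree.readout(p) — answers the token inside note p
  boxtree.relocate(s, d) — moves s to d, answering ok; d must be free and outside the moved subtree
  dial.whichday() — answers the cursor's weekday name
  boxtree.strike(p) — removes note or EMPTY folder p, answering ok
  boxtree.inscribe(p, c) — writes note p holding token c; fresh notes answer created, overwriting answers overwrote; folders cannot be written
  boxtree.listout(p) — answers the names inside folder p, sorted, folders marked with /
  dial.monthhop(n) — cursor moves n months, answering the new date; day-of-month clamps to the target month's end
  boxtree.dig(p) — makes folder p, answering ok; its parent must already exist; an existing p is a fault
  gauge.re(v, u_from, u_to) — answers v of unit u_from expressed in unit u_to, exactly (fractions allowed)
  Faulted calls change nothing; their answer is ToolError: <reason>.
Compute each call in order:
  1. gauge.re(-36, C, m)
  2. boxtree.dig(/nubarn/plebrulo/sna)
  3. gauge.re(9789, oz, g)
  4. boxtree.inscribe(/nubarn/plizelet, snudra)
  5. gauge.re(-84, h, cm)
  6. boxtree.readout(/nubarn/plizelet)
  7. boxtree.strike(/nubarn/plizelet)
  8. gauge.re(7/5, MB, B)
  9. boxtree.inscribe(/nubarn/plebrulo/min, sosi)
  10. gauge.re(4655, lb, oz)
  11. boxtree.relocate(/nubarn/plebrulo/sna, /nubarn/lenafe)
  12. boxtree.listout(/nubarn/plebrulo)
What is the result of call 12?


-- gauge.re(v: -36, u_from: C, u_to: m) => ToolError: incompatible units
-- boxtree.dig(p: /nubarn/plebrulo/sna) => ok
-- gauge.re(v: 9789, u_from: oz, u_to: g) => 444021570993/1600000
-- boxtree.inscribe(p: /nubarn/plizelet, c: snudra) => overwrote
-- gauge.re(v: -84, u_from: h, u_to: cm) => ToolError: incompatible units
-- boxtree.readout(p: /nubarn/plizelet) => snudra
-- boxtree.strike(p: /nubarn/plizelet) => ok
-- gauge.re(v: 7/5, u_from: MB, u_to: B) => 1400000
-- boxtree.inscribe(p: /nubarn/plebrulo/min, c: sosi) => created
-- gauge.re(v: 4655, u_from: lb, u_to: oz) => 74480
-- boxtree.relocate(s: /nubarn/plebrulo/sna, d: /nubarn/lenafe) => ok
-- boxtree.listout(p: /nubarn/plebrulo) => [min]

Answer: [min]
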